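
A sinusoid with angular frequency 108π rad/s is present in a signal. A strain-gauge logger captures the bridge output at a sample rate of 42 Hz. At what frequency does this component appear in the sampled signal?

ω = 108π rad/s → f = ω/(2π) = 54 Hz.
54 Hz mod fs = 12 Hz.
12 Hz ≤ fs/2 = 21 Hz, appears at 12 Hz.

12 Hz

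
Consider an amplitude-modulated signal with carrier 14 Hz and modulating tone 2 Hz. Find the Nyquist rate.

AM sidebands sit at fc ± fm = 12 Hz and 16 Hz.
Highest-frequency component: 16 Hz.
Nyquist rate = 2 × 16 Hz = 32 Hz.

32 Hz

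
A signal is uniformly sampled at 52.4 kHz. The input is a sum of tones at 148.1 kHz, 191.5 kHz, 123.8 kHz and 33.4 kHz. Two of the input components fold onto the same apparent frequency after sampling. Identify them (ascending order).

33.4 kHz, 123.8 kHz

fs/2 = 26.2 kHz.
148.1 kHz mod fs = 43.3 kHz.
43.3 kHz > fs/2 = 26.2 kHz, folds to fs − 43.3 kHz = 9.1 kHz.
191.5 kHz mod fs = 34.3 kHz.
34.3 kHz > fs/2 = 26.2 kHz, folds to fs − 34.3 kHz = 18.1 kHz.
123.8 kHz mod fs = 19 kHz.
19 kHz ≤ fs/2 = 26.2 kHz, appears at 19 kHz.
33.4 kHz > fs/2 = 26.2 kHz, folds to fs − 33.4 kHz = 19 kHz.
33.4 kHz and 123.8 kHz both map to 19 kHz.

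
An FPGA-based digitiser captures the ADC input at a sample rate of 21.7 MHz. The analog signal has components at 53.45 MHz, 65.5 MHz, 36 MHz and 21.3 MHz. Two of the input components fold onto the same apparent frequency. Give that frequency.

fs/2 = 10.85 MHz.
53.45 MHz mod fs = 10.05 MHz.
10.05 MHz ≤ fs/2 = 10.85 MHz, appears at 10.05 MHz.
65.5 MHz mod fs = 0.4 MHz.
0.4 MHz ≤ fs/2 = 10.85 MHz, appears at 0.4 MHz.
36 MHz mod fs = 14.3 MHz.
14.3 MHz > fs/2 = 10.85 MHz, folds to fs − 14.3 MHz = 7.4 MHz.
21.3 MHz > fs/2 = 10.85 MHz, folds to fs − 21.3 MHz = 0.4 MHz.
21.3 MHz and 65.5 MHz both map to 0.4 MHz.

0.4 MHz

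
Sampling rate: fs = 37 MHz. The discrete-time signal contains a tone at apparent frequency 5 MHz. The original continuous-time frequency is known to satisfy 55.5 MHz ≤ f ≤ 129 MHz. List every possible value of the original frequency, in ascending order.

69 MHz, 79 MHz, 106 MHz, 116 MHz

Frequencies that alias to 5 MHz are k·fs ± 5 MHz for integer k ≥ 0.
k=0: 5 MHz.
k=1: 32 MHz, 42 MHz.
k=2: 69 MHz, 79 MHz.
k=3: 106 MHz, 116 MHz.
k=4: 143 MHz, 153 MHz.
Within [55.5 MHz, 129 MHz]: 69 MHz, 79 MHz, 106 MHz, 116 MHz.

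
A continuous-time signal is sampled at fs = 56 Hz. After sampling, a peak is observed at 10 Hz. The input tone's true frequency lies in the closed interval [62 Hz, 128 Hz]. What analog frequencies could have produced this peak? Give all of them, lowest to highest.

66 Hz, 102 Hz, 122 Hz

Frequencies that alias to 10 Hz are k·fs ± 10 Hz for integer k ≥ 0.
k=0: 10 Hz.
k=1: 46 Hz, 66 Hz.
k=2: 102 Hz, 122 Hz.
k=3: 158 Hz, 178 Hz.
Within [62 Hz, 128 Hz]: 66 Hz, 102 Hz, 122 Hz.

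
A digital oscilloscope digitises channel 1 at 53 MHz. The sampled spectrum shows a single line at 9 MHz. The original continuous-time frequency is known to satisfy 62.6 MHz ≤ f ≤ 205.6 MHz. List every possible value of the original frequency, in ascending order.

97 MHz, 115 MHz, 150 MHz, 168 MHz, 203 MHz

Frequencies that alias to 9 MHz are k·fs ± 9 MHz for integer k ≥ 0.
k=0: 9 MHz.
k=1: 44 MHz, 62 MHz.
k=2: 97 MHz, 115 MHz.
k=3: 150 MHz, 168 MHz.
k=4: 203 MHz, 221 MHz.
k=5: 256 MHz, 274 MHz.
Within [62.6 MHz, 205.6 MHz]: 97 MHz, 115 MHz, 150 MHz, 168 MHz, 203 MHz.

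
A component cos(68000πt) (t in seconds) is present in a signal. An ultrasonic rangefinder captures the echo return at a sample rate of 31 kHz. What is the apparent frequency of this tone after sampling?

ω = 68000π rad/s → f = ω/(2π) = 34000 Hz = 34 kHz.
34 kHz mod fs = 3 kHz.
3 kHz ≤ fs/2 = 15.5 kHz, appears at 3 kHz.

3 kHz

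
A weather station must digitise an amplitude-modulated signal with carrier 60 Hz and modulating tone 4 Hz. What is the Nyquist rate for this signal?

AM sidebands sit at fc ± fm = 56 Hz and 64 Hz.
Highest-frequency component: 64 Hz.
Nyquist rate = 2 × 64 Hz = 128 Hz.

128 Hz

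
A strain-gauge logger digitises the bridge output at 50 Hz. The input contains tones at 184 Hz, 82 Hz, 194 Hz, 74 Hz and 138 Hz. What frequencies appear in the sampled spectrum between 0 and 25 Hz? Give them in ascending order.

6 Hz, 12 Hz, 16 Hz, 18 Hz, 24 Hz

fs/2 = 25 Hz.
184 Hz mod fs = 34 Hz.
34 Hz > fs/2 = 25 Hz, folds to fs − 34 Hz = 16 Hz.
82 Hz mod fs = 32 Hz.
32 Hz > fs/2 = 25 Hz, folds to fs − 32 Hz = 18 Hz.
194 Hz mod fs = 44 Hz.
44 Hz > fs/2 = 25 Hz, folds to fs − 44 Hz = 6 Hz.
74 Hz mod fs = 24 Hz.
24 Hz ≤ fs/2 = 25 Hz, appears at 24 Hz.
138 Hz mod fs = 38 Hz.
38 Hz > fs/2 = 25 Hz, folds to fs − 38 Hz = 12 Hz.
Distinct values: {6 Hz, 12 Hz, 16 Hz, 18 Hz, 24 Hz}.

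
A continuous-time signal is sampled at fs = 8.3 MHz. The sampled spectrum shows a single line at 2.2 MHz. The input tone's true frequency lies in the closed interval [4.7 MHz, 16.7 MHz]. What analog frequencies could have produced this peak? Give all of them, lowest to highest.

Frequencies that alias to 2.2 MHz are k·fs ± 2.2 MHz for integer k ≥ 0.
k=0: 2.2 MHz.
k=1: 6.1 MHz, 10.5 MHz.
k=2: 14.4 MHz, 18.8 MHz.
k=3: 22.7 MHz, 27.1 MHz.
Within [4.7 MHz, 16.7 MHz]: 6.1 MHz, 10.5 MHz, 14.4 MHz.

6.1 MHz, 10.5 MHz, 14.4 MHz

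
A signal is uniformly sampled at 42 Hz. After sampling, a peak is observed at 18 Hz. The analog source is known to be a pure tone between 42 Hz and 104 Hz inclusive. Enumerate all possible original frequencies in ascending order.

Frequencies that alias to 18 Hz are k·fs ± 18 Hz for integer k ≥ 0.
k=0: 18 Hz.
k=1: 24 Hz, 60 Hz.
k=2: 66 Hz, 102 Hz.
k=3: 108 Hz, 144 Hz.
Within [42 Hz, 104 Hz]: 60 Hz, 66 Hz, 102 Hz.

60 Hz, 66 Hz, 102 Hz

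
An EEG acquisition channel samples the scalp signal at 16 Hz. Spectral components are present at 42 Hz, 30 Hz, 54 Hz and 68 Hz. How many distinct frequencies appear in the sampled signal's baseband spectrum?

fs/2 = 8 Hz.
42 Hz mod fs = 10 Hz.
10 Hz > fs/2 = 8 Hz, folds to fs − 10 Hz = 6 Hz.
30 Hz mod fs = 14 Hz.
14 Hz > fs/2 = 8 Hz, folds to fs − 14 Hz = 2 Hz.
54 Hz mod fs = 6 Hz.
6 Hz ≤ fs/2 = 8 Hz, appears at 6 Hz.
68 Hz mod fs = 4 Hz.
4 Hz ≤ fs/2 = 8 Hz, appears at 4 Hz.
Distinct values: {2 Hz, 4 Hz, 6 Hz} → 3.

3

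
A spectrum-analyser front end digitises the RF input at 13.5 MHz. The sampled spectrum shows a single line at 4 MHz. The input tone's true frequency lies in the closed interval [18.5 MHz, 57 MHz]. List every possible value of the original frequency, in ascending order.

Frequencies that alias to 4 MHz are k·fs ± 4 MHz for integer k ≥ 0.
k=0: 4 MHz.
k=1: 9.5 MHz, 17.5 MHz.
k=2: 23 MHz, 31 MHz.
k=3: 36.5 MHz, 44.5 MHz.
k=4: 50 MHz, 58 MHz.
k=5: 63.5 MHz, 71.5 MHz.
Within [18.5 MHz, 57 MHz]: 23 MHz, 31 MHz, 36.5 MHz, 44.5 MHz, 50 MHz.

23 MHz, 31 MHz, 36.5 MHz, 44.5 MHz, 50 MHz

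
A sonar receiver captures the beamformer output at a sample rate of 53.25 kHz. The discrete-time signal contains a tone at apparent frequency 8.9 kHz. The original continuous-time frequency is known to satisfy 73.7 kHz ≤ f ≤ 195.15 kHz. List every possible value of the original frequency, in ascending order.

Frequencies that alias to 8.9 kHz are k·fs ± 8.9 kHz for integer k ≥ 0.
k=0: 8.9 kHz.
k=1: 44.35 kHz, 62.15 kHz.
k=2: 97.6 kHz, 115.4 kHz.
k=3: 150.85 kHz, 168.65 kHz.
k=4: 204.1 kHz, 221.9 kHz.
Within [73.7 kHz, 195.15 kHz]: 97.6 kHz, 115.4 kHz, 150.85 kHz, 168.65 kHz.

97.6 kHz, 115.4 kHz, 150.85 kHz, 168.65 kHz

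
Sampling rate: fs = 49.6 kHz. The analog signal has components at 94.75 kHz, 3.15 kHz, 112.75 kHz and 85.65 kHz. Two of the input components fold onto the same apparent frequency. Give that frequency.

13.55 kHz

fs/2 = 24.8 kHz.
94.75 kHz mod fs = 45.15 kHz.
45.15 kHz > fs/2 = 24.8 kHz, folds to fs − 45.15 kHz = 4.45 kHz.
3.15 kHz ≤ fs/2 = 24.8 kHz, passes unchanged.
112.75 kHz mod fs = 13.55 kHz.
13.55 kHz ≤ fs/2 = 24.8 kHz, appears at 13.55 kHz.
85.65 kHz mod fs = 36.05 kHz.
36.05 kHz > fs/2 = 24.8 kHz, folds to fs − 36.05 kHz = 13.55 kHz.
85.65 kHz and 112.75 kHz both map to 13.55 kHz.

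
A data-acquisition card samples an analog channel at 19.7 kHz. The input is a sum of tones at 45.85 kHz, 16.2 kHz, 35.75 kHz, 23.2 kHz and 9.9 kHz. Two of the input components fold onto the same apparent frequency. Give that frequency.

3.5 kHz

fs/2 = 9.85 kHz.
45.85 kHz mod fs = 6.45 kHz.
6.45 kHz ≤ fs/2 = 9.85 kHz, appears at 6.45 kHz.
16.2 kHz > fs/2 = 9.85 kHz, folds to fs − 16.2 kHz = 3.5 kHz.
35.75 kHz mod fs = 16.05 kHz.
16.05 kHz > fs/2 = 9.85 kHz, folds to fs − 16.05 kHz = 3.65 kHz.
23.2 kHz mod fs = 3.5 kHz.
3.5 kHz ≤ fs/2 = 9.85 kHz, appears at 3.5 kHz.
9.9 kHz > fs/2 = 9.85 kHz, folds to fs − 9.9 kHz = 9.8 kHz.
16.2 kHz and 23.2 kHz both map to 3.5 kHz.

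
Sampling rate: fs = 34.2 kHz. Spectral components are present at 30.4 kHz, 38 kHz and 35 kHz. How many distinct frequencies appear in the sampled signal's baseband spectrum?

2

fs/2 = 17.1 kHz.
30.4 kHz > fs/2 = 17.1 kHz, folds to fs − 30.4 kHz = 3.8 kHz.
38 kHz mod fs = 3.8 kHz.
3.8 kHz ≤ fs/2 = 17.1 kHz, appears at 3.8 kHz.
35 kHz mod fs = 0.8 kHz.
0.8 kHz ≤ fs/2 = 17.1 kHz, appears at 0.8 kHz.
Distinct values: {0.8 kHz, 3.8 kHz} → 2.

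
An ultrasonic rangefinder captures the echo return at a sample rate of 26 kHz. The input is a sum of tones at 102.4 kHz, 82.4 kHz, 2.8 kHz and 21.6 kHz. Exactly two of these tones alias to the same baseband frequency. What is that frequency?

4.4 kHz

fs/2 = 13 kHz.
102.4 kHz mod fs = 24.4 kHz.
24.4 kHz > fs/2 = 13 kHz, folds to fs − 24.4 kHz = 1.6 kHz.
82.4 kHz mod fs = 4.4 kHz.
4.4 kHz ≤ fs/2 = 13 kHz, appears at 4.4 kHz.
2.8 kHz ≤ fs/2 = 13 kHz, passes unchanged.
21.6 kHz > fs/2 = 13 kHz, folds to fs − 21.6 kHz = 4.4 kHz.
21.6 kHz and 82.4 kHz both map to 4.4 kHz.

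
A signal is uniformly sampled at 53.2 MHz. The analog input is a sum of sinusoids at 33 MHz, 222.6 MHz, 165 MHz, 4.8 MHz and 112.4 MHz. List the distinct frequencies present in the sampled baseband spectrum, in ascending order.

4.8 MHz, 5.4 MHz, 6 MHz, 9.8 MHz, 20.2 MHz

fs/2 = 26.6 MHz.
33 MHz > fs/2 = 26.6 MHz, folds to fs − 33 MHz = 20.2 MHz.
222.6 MHz mod fs = 9.8 MHz.
9.8 MHz ≤ fs/2 = 26.6 MHz, appears at 9.8 MHz.
165 MHz mod fs = 5.4 MHz.
5.4 MHz ≤ fs/2 = 26.6 MHz, appears at 5.4 MHz.
4.8 MHz ≤ fs/2 = 26.6 MHz, passes unchanged.
112.4 MHz mod fs = 6 MHz.
6 MHz ≤ fs/2 = 26.6 MHz, appears at 6 MHz.
Distinct values: {4.8 MHz, 5.4 MHz, 6 MHz, 9.8 MHz, 20.2 MHz}.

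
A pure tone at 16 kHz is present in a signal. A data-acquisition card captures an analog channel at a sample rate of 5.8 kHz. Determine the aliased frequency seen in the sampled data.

1.4 kHz

16 kHz mod fs = 4.4 kHz.
4.4 kHz > fs/2 = 2.9 kHz, folds to fs − 4.4 kHz = 1.4 kHz.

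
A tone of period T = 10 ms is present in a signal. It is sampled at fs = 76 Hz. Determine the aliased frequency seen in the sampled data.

T = 10 ms → f = 1/T = 100 Hz.
100 Hz mod fs = 24 Hz.
24 Hz ≤ fs/2 = 38 Hz, appears at 24 Hz.

24 Hz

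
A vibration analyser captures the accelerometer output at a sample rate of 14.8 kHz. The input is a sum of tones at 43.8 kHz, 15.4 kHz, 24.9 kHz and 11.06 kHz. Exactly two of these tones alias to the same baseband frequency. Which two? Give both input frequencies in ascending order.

fs/2 = 7.4 kHz.
43.8 kHz mod fs = 14.2 kHz.
14.2 kHz > fs/2 = 7.4 kHz, folds to fs − 14.2 kHz = 0.6 kHz.
15.4 kHz mod fs = 0.6 kHz.
0.6 kHz ≤ fs/2 = 7.4 kHz, appears at 0.6 kHz.
24.9 kHz mod fs = 10.1 kHz.
10.1 kHz > fs/2 = 7.4 kHz, folds to fs − 10.1 kHz = 4.7 kHz.
11.06 kHz > fs/2 = 7.4 kHz, folds to fs − 11.06 kHz = 3.74 kHz.
15.4 kHz and 43.8 kHz both map to 0.6 kHz.

15.4 kHz, 43.8 kHz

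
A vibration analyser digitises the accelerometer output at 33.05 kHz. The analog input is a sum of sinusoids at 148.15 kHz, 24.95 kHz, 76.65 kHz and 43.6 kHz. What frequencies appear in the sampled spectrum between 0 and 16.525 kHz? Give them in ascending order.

fs/2 = 16.525 kHz.
148.15 kHz mod fs = 15.95 kHz.
15.95 kHz ≤ fs/2 = 16.525 kHz, appears at 15.95 kHz.
24.95 kHz > fs/2 = 16.525 kHz, folds to fs − 24.95 kHz = 8.1 kHz.
76.65 kHz mod fs = 10.55 kHz.
10.55 kHz ≤ fs/2 = 16.525 kHz, appears at 10.55 kHz.
43.6 kHz mod fs = 10.55 kHz.
10.55 kHz ≤ fs/2 = 16.525 kHz, appears at 10.55 kHz.
Distinct values: {8.1 kHz, 10.55 kHz, 15.95 kHz}.

8.1 kHz, 10.55 kHz, 15.95 kHz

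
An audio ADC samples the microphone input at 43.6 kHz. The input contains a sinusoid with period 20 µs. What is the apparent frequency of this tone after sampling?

6.4 kHz

T = 20 µs → f = 1/T = 50 kHz.
50 kHz mod fs = 6.4 kHz.
6.4 kHz ≤ fs/2 = 21.8 kHz, appears at 6.4 kHz.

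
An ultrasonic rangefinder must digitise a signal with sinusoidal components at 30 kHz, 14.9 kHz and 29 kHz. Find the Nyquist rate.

Highest-frequency component: 30 kHz.
Nyquist rate = 2 × 30 kHz = 60 kHz.

60 kHz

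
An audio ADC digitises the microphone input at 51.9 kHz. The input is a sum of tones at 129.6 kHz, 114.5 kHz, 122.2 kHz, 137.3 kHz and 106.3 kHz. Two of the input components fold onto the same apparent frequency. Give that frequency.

fs/2 = 25.95 kHz.
129.6 kHz mod fs = 25.8 kHz.
25.8 kHz ≤ fs/2 = 25.95 kHz, appears at 25.8 kHz.
114.5 kHz mod fs = 10.7 kHz.
10.7 kHz ≤ fs/2 = 25.95 kHz, appears at 10.7 kHz.
122.2 kHz mod fs = 18.4 kHz.
18.4 kHz ≤ fs/2 = 25.95 kHz, appears at 18.4 kHz.
137.3 kHz mod fs = 33.5 kHz.
33.5 kHz > fs/2 = 25.95 kHz, folds to fs − 33.5 kHz = 18.4 kHz.
106.3 kHz mod fs = 2.5 kHz.
2.5 kHz ≤ fs/2 = 25.95 kHz, appears at 2.5 kHz.
122.2 kHz and 137.3 kHz both map to 18.4 kHz.

18.4 kHz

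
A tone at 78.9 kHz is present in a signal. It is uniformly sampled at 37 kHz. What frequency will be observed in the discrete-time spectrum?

4.9 kHz

78.9 kHz mod fs = 4.9 kHz.
4.9 kHz ≤ fs/2 = 18.5 kHz, appears at 4.9 kHz.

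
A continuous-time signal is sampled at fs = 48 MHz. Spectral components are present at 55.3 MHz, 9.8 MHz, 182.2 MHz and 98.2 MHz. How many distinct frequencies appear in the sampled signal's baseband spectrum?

fs/2 = 24 MHz.
55.3 MHz mod fs = 7.3 MHz.
7.3 MHz ≤ fs/2 = 24 MHz, appears at 7.3 MHz.
9.8 MHz ≤ fs/2 = 24 MHz, passes unchanged.
182.2 MHz mod fs = 38.2 MHz.
38.2 MHz > fs/2 = 24 MHz, folds to fs − 38.2 MHz = 9.8 MHz.
98.2 MHz mod fs = 2.2 MHz.
2.2 MHz ≤ fs/2 = 24 MHz, appears at 2.2 MHz.
Distinct values: {2.2 MHz, 7.3 MHz, 9.8 MHz} → 3.

3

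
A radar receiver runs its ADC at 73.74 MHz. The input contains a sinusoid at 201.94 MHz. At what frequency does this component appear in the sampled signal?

19.28 MHz

201.94 MHz mod fs = 54.46 MHz.
54.46 MHz > fs/2 = 36.87 MHz, folds to fs − 54.46 MHz = 19.28 MHz.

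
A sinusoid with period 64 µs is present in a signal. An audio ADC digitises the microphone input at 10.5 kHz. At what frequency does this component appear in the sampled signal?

5.125 kHz

T = 64 µs → f = 1/T = 15.625 kHz.
15.625 kHz mod fs = 5.125 kHz.
5.125 kHz ≤ fs/2 = 5.25 kHz, appears at 5.125 kHz.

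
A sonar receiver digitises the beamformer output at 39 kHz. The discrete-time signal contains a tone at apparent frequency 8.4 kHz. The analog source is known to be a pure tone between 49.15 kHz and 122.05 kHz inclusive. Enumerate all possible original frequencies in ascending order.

69.6 kHz, 86.4 kHz, 108.6 kHz

Frequencies that alias to 8.4 kHz are k·fs ± 8.4 kHz for integer k ≥ 0.
k=0: 8.4 kHz.
k=1: 30.6 kHz, 47.4 kHz.
k=2: 69.6 kHz, 86.4 kHz.
k=3: 108.6 kHz, 125.4 kHz.
k=4: 147.6 kHz, 164.4 kHz.
Within [49.15 kHz, 122.05 kHz]: 69.6 kHz, 86.4 kHz, 108.6 kHz.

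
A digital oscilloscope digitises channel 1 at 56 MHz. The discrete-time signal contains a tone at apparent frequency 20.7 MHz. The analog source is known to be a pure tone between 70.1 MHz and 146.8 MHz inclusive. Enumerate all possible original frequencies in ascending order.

76.7 MHz, 91.3 MHz, 132.7 MHz

Frequencies that alias to 20.7 MHz are k·fs ± 20.7 MHz for integer k ≥ 0.
k=0: 20.7 MHz.
k=1: 35.3 MHz, 76.7 MHz.
k=2: 91.3 MHz, 132.7 MHz.
k=3: 147.3 MHz, 188.7 MHz.
Within [70.1 MHz, 146.8 MHz]: 76.7 MHz, 91.3 MHz, 132.7 MHz.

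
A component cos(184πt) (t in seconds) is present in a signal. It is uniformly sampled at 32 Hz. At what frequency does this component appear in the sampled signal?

ω = 184π rad/s → f = ω/(2π) = 92 Hz.
92 Hz mod fs = 28 Hz.
28 Hz > fs/2 = 16 Hz, folds to fs − 28 Hz = 4 Hz.

4 Hz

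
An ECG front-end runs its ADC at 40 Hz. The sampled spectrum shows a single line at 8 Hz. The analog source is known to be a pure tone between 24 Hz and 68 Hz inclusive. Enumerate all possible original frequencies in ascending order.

32 Hz, 48 Hz

Frequencies that alias to 8 Hz are k·fs ± 8 Hz for integer k ≥ 0.
k=0: 8 Hz.
k=1: 32 Hz, 48 Hz.
k=2: 72 Hz, 88 Hz.
Within [24 Hz, 68 Hz]: 32 Hz, 48 Hz.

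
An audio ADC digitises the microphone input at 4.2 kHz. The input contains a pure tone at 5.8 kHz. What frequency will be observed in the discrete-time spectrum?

1.6 kHz

5.8 kHz mod fs = 1.6 kHz.
1.6 kHz ≤ fs/2 = 2.1 kHz, appears at 1.6 kHz.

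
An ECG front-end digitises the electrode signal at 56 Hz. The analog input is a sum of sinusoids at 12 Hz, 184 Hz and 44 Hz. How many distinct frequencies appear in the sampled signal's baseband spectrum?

fs/2 = 28 Hz.
12 Hz ≤ fs/2 = 28 Hz, passes unchanged.
184 Hz mod fs = 16 Hz.
16 Hz ≤ fs/2 = 28 Hz, appears at 16 Hz.
44 Hz > fs/2 = 28 Hz, folds to fs − 44 Hz = 12 Hz.
Distinct values: {12 Hz, 16 Hz} → 2.

2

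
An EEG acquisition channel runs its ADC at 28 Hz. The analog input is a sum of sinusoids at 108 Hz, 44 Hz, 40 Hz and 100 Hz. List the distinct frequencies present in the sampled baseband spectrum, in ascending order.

4 Hz, 12 Hz

fs/2 = 14 Hz.
108 Hz mod fs = 24 Hz.
24 Hz > fs/2 = 14 Hz, folds to fs − 24 Hz = 4 Hz.
44 Hz mod fs = 16 Hz.
16 Hz > fs/2 = 14 Hz, folds to fs − 16 Hz = 12 Hz.
40 Hz mod fs = 12 Hz.
12 Hz ≤ fs/2 = 14 Hz, appears at 12 Hz.
100 Hz mod fs = 16 Hz.
16 Hz > fs/2 = 14 Hz, folds to fs − 16 Hz = 12 Hz.
Distinct values: {4 Hz, 12 Hz}.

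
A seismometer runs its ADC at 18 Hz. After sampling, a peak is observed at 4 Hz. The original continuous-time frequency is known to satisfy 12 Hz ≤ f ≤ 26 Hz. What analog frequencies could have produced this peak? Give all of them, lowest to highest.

14 Hz, 22 Hz

Frequencies that alias to 4 Hz are k·fs ± 4 Hz for integer k ≥ 0.
k=0: 4 Hz.
k=1: 14 Hz, 22 Hz.
k=2: 32 Hz, 40 Hz.
Within [12 Hz, 26 Hz]: 14 Hz, 22 Hz.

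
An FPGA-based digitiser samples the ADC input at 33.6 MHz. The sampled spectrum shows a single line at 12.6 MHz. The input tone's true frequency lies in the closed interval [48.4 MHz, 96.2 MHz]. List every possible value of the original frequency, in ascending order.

Frequencies that alias to 12.6 MHz are k·fs ± 12.6 MHz for integer k ≥ 0.
k=0: 12.6 MHz.
k=1: 21 MHz, 46.2 MHz.
k=2: 54.6 MHz, 79.8 MHz.
k=3: 88.2 MHz, 113.4 MHz.
k=4: 121.8 MHz, 147 MHz.
Within [48.4 MHz, 96.2 MHz]: 54.6 MHz, 79.8 MHz, 88.2 MHz.

54.6 MHz, 79.8 MHz, 88.2 MHz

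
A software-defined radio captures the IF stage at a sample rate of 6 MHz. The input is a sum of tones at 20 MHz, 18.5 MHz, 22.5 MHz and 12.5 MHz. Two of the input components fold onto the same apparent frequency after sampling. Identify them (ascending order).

12.5 MHz, 18.5 MHz

fs/2 = 3 MHz.
20 MHz mod fs = 2 MHz.
2 MHz ≤ fs/2 = 3 MHz, appears at 2 MHz.
18.5 MHz mod fs = 0.5 MHz.
0.5 MHz ≤ fs/2 = 3 MHz, appears at 0.5 MHz.
22.5 MHz mod fs = 4.5 MHz.
4.5 MHz > fs/2 = 3 MHz, folds to fs − 4.5 MHz = 1.5 MHz.
12.5 MHz mod fs = 0.5 MHz.
0.5 MHz ≤ fs/2 = 3 MHz, appears at 0.5 MHz.
12.5 MHz and 18.5 MHz both map to 0.5 MHz.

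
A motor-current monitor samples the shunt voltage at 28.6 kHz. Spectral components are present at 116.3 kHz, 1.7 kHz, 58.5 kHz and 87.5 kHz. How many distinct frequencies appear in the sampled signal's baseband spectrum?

fs/2 = 14.3 kHz.
116.3 kHz mod fs = 1.9 kHz.
1.9 kHz ≤ fs/2 = 14.3 kHz, appears at 1.9 kHz.
1.7 kHz ≤ fs/2 = 14.3 kHz, passes unchanged.
58.5 kHz mod fs = 1.3 kHz.
1.3 kHz ≤ fs/2 = 14.3 kHz, appears at 1.3 kHz.
87.5 kHz mod fs = 1.7 kHz.
1.7 kHz ≤ fs/2 = 14.3 kHz, appears at 1.7 kHz.
Distinct values: {1.3 kHz, 1.7 kHz, 1.9 kHz} → 3.

3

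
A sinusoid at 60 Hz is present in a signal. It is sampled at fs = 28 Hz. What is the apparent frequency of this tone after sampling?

60 Hz mod fs = 4 Hz.
4 Hz ≤ fs/2 = 14 Hz, appears at 4 Hz.

4 Hz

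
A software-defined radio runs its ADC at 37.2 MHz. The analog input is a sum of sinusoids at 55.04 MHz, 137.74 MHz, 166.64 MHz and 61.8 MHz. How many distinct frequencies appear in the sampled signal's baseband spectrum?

3

fs/2 = 18.6 MHz.
55.04 MHz mod fs = 17.84 MHz.
17.84 MHz ≤ fs/2 = 18.6 MHz, appears at 17.84 MHz.
137.74 MHz mod fs = 26.14 MHz.
26.14 MHz > fs/2 = 18.6 MHz, folds to fs − 26.14 MHz = 11.06 MHz.
166.64 MHz mod fs = 17.84 MHz.
17.84 MHz ≤ fs/2 = 18.6 MHz, appears at 17.84 MHz.
61.8 MHz mod fs = 24.6 MHz.
24.6 MHz > fs/2 = 18.6 MHz, folds to fs − 24.6 MHz = 12.6 MHz.
Distinct values: {11.06 MHz, 12.6 MHz, 17.84 MHz} → 3.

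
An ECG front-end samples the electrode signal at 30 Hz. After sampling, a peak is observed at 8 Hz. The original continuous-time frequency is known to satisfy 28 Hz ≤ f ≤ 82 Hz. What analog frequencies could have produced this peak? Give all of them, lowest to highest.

Frequencies that alias to 8 Hz are k·fs ± 8 Hz for integer k ≥ 0.
k=0: 8 Hz.
k=1: 22 Hz, 38 Hz.
k=2: 52 Hz, 68 Hz.
k=3: 82 Hz, 98 Hz.
k=4: 112 Hz, 128 Hz.
Within [28 Hz, 82 Hz]: 38 Hz, 52 Hz, 68 Hz, 82 Hz.

38 Hz, 52 Hz, 68 Hz, 82 Hz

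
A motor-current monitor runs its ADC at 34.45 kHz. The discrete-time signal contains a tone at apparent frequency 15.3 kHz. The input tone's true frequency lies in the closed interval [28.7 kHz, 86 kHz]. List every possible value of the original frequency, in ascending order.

Frequencies that alias to 15.3 kHz are k·fs ± 15.3 kHz for integer k ≥ 0.
k=0: 15.3 kHz.
k=1: 19.15 kHz, 49.75 kHz.
k=2: 53.6 kHz, 84.2 kHz.
k=3: 88.05 kHz, 118.65 kHz.
Within [28.7 kHz, 86 kHz]: 49.75 kHz, 53.6 kHz, 84.2 kHz.

49.75 kHz, 53.6 kHz, 84.2 kHz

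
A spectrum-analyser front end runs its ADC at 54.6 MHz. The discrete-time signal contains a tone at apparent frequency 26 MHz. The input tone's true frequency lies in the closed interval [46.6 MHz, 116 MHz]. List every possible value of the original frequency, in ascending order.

Frequencies that alias to 26 MHz are k·fs ± 26 MHz for integer k ≥ 0.
k=0: 26 MHz.
k=1: 28.6 MHz, 80.6 MHz.
k=2: 83.2 MHz, 135.2 MHz.
k=3: 137.8 MHz, 189.8 MHz.
Within [46.6 MHz, 116 MHz]: 80.6 MHz, 83.2 MHz.

80.6 MHz, 83.2 MHz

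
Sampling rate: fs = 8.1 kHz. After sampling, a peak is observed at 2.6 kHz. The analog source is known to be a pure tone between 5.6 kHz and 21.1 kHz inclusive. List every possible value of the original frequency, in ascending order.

Frequencies that alias to 2.6 kHz are k·fs ± 2.6 kHz for integer k ≥ 0.
k=0: 2.6 kHz.
k=1: 5.5 kHz, 10.7 kHz.
k=2: 13.6 kHz, 18.8 kHz.
k=3: 21.7 kHz, 26.9 kHz.
Within [5.6 kHz, 21.1 kHz]: 10.7 kHz, 13.6 kHz, 18.8 kHz.

10.7 kHz, 13.6 kHz, 18.8 kHz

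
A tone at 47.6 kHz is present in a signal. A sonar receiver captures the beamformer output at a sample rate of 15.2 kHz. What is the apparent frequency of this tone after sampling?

47.6 kHz mod fs = 2 kHz.
2 kHz ≤ fs/2 = 7.6 kHz, appears at 2 kHz.

2 kHz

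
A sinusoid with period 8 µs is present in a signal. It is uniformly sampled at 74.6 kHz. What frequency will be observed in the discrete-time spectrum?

T = 8 µs → f = 1/T = 125 kHz.
125 kHz mod fs = 50.4 kHz.
50.4 kHz > fs/2 = 37.3 kHz, folds to fs − 50.4 kHz = 24.2 kHz.

24.2 kHz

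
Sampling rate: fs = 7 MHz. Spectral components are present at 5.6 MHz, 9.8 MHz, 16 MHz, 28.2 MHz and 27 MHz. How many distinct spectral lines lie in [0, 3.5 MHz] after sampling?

5

fs/2 = 3.5 MHz.
5.6 MHz > fs/2 = 3.5 MHz, folds to fs − 5.6 MHz = 1.4 MHz.
9.8 MHz mod fs = 2.8 MHz.
2.8 MHz ≤ fs/2 = 3.5 MHz, appears at 2.8 MHz.
16 MHz mod fs = 2 MHz.
2 MHz ≤ fs/2 = 3.5 MHz, appears at 2 MHz.
28.2 MHz mod fs = 0.2 MHz.
0.2 MHz ≤ fs/2 = 3.5 MHz, appears at 0.2 MHz.
27 MHz mod fs = 6 MHz.
6 MHz > fs/2 = 3.5 MHz, folds to fs − 6 MHz = 1 MHz.
Distinct values: {0.2 MHz, 1 MHz, 1.4 MHz, 2 MHz, 2.8 MHz} → 5.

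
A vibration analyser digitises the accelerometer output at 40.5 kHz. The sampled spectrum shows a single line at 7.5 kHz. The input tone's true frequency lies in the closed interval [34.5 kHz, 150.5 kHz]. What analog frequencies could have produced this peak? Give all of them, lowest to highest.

Frequencies that alias to 7.5 kHz are k·fs ± 7.5 kHz for integer k ≥ 0.
k=0: 7.5 kHz.
k=1: 33 kHz, 48 kHz.
k=2: 73.5 kHz, 88.5 kHz.
k=3: 114 kHz, 129 kHz.
k=4: 154.5 kHz, 169.5 kHz.
Within [34.5 kHz, 150.5 kHz]: 48 kHz, 73.5 kHz, 88.5 kHz, 114 kHz, 129 kHz.

48 kHz, 73.5 kHz, 88.5 kHz, 114 kHz, 129 kHz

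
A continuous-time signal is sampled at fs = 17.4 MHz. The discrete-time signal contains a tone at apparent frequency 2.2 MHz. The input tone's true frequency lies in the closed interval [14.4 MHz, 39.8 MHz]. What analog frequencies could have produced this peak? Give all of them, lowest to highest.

Frequencies that alias to 2.2 MHz are k·fs ± 2.2 MHz for integer k ≥ 0.
k=0: 2.2 MHz.
k=1: 15.2 MHz, 19.6 MHz.
k=2: 32.6 MHz, 37 MHz.
k=3: 50 MHz, 54.4 MHz.
Within [14.4 MHz, 39.8 MHz]: 15.2 MHz, 19.6 MHz, 32.6 MHz, 37 MHz.

15.2 MHz, 19.6 MHz, 32.6 MHz, 37 MHz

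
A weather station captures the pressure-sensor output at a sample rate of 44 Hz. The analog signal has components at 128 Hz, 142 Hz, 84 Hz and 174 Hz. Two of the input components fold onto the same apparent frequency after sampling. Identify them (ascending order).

fs/2 = 22 Hz.
128 Hz mod fs = 40 Hz.
40 Hz > fs/2 = 22 Hz, folds to fs − 40 Hz = 4 Hz.
142 Hz mod fs = 10 Hz.
10 Hz ≤ fs/2 = 22 Hz, appears at 10 Hz.
84 Hz mod fs = 40 Hz.
40 Hz > fs/2 = 22 Hz, folds to fs − 40 Hz = 4 Hz.
174 Hz mod fs = 42 Hz.
42 Hz > fs/2 = 22 Hz, folds to fs − 42 Hz = 2 Hz.
84 Hz and 128 Hz both map to 4 Hz.

84 Hz, 128 Hz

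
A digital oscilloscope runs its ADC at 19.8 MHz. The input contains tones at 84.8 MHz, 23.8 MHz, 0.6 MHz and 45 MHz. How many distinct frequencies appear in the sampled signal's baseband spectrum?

4

fs/2 = 9.9 MHz.
84.8 MHz mod fs = 5.6 MHz.
5.6 MHz ≤ fs/2 = 9.9 MHz, appears at 5.6 MHz.
23.8 MHz mod fs = 4 MHz.
4 MHz ≤ fs/2 = 9.9 MHz, appears at 4 MHz.
0.6 MHz ≤ fs/2 = 9.9 MHz, passes unchanged.
45 MHz mod fs = 5.4 MHz.
5.4 MHz ≤ fs/2 = 9.9 MHz, appears at 5.4 MHz.
Distinct values: {0.6 MHz, 4 MHz, 5.4 MHz, 5.6 MHz} → 4.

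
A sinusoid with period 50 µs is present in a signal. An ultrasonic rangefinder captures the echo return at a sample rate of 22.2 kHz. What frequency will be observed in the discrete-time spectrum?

2.2 kHz

T = 50 µs → f = 1/T = 20 kHz.
20 kHz > fs/2 = 11.1 kHz, folds to fs − 20 kHz = 2.2 kHz.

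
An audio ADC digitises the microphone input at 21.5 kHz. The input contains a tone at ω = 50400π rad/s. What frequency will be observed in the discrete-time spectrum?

3.7 kHz

ω = 50400π rad/s → f = ω/(2π) = 25200 Hz = 25.2 kHz.
25.2 kHz mod fs = 3.7 kHz.
3.7 kHz ≤ fs/2 = 10.75 kHz, appears at 3.7 kHz.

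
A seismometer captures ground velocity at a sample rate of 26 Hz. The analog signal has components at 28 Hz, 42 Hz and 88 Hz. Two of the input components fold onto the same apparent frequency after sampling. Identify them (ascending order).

fs/2 = 13 Hz.
28 Hz mod fs = 2 Hz.
2 Hz ≤ fs/2 = 13 Hz, appears at 2 Hz.
42 Hz mod fs = 16 Hz.
16 Hz > fs/2 = 13 Hz, folds to fs − 16 Hz = 10 Hz.
88 Hz mod fs = 10 Hz.
10 Hz ≤ fs/2 = 13 Hz, appears at 10 Hz.
42 Hz and 88 Hz both map to 10 Hz.

42 Hz, 88 Hz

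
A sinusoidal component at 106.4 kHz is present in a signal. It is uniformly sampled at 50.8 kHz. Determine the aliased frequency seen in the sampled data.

4.8 kHz

106.4 kHz mod fs = 4.8 kHz.
4.8 kHz ≤ fs/2 = 25.4 kHz, appears at 4.8 kHz.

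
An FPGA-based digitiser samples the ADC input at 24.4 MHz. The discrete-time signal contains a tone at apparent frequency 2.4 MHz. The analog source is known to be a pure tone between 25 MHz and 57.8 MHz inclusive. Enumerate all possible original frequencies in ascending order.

Frequencies that alias to 2.4 MHz are k·fs ± 2.4 MHz for integer k ≥ 0.
k=0: 2.4 MHz.
k=1: 22 MHz, 26.8 MHz.
k=2: 46.4 MHz, 51.2 MHz.
k=3: 70.8 MHz, 75.6 MHz.
Within [25 MHz, 57.8 MHz]: 26.8 MHz, 46.4 MHz, 51.2 MHz.

26.8 MHz, 46.4 MHz, 51.2 MHz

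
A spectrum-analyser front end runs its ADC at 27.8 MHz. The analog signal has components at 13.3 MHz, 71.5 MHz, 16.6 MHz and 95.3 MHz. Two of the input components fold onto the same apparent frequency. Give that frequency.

11.9 MHz

fs/2 = 13.9 MHz.
13.3 MHz ≤ fs/2 = 13.9 MHz, passes unchanged.
71.5 MHz mod fs = 15.9 MHz.
15.9 MHz > fs/2 = 13.9 MHz, folds to fs − 15.9 MHz = 11.9 MHz.
16.6 MHz > fs/2 = 13.9 MHz, folds to fs − 16.6 MHz = 11.2 MHz.
95.3 MHz mod fs = 11.9 MHz.
11.9 MHz ≤ fs/2 = 13.9 MHz, appears at 11.9 MHz.
71.5 MHz and 95.3 MHz both map to 11.9 MHz.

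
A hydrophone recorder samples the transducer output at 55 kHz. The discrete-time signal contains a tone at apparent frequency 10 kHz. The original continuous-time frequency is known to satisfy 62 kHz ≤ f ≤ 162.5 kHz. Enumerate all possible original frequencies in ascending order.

Frequencies that alias to 10 kHz are k·fs ± 10 kHz for integer k ≥ 0.
k=0: 10 kHz.
k=1: 45 kHz, 65 kHz.
k=2: 100 kHz, 120 kHz.
k=3: 155 kHz, 175 kHz.
k=4: 210 kHz, 230 kHz.
Within [62 kHz, 162.5 kHz]: 65 kHz, 100 kHz, 120 kHz, 155 kHz.

65 kHz, 100 kHz, 120 kHz, 155 kHz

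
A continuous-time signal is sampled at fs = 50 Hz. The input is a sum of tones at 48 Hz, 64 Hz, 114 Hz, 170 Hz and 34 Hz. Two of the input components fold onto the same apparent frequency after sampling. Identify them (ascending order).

fs/2 = 25 Hz.
48 Hz > fs/2 = 25 Hz, folds to fs − 48 Hz = 2 Hz.
64 Hz mod fs = 14 Hz.
14 Hz ≤ fs/2 = 25 Hz, appears at 14 Hz.
114 Hz mod fs = 14 Hz.
14 Hz ≤ fs/2 = 25 Hz, appears at 14 Hz.
170 Hz mod fs = 20 Hz.
20 Hz ≤ fs/2 = 25 Hz, appears at 20 Hz.
34 Hz > fs/2 = 25 Hz, folds to fs − 34 Hz = 16 Hz.
64 Hz and 114 Hz both map to 14 Hz.

64 Hz, 114 Hz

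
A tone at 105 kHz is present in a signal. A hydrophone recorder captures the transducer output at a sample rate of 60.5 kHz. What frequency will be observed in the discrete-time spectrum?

105 kHz mod fs = 44.5 kHz.
44.5 kHz > fs/2 = 30.25 kHz, folds to fs − 44.5 kHz = 16 kHz.

16 kHz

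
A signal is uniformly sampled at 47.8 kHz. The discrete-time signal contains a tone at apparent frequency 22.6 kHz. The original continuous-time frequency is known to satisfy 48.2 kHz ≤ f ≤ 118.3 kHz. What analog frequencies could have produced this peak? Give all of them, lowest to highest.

Frequencies that alias to 22.6 kHz are k·fs ± 22.6 kHz for integer k ≥ 0.
k=0: 22.6 kHz.
k=1: 25.2 kHz, 70.4 kHz.
k=2: 73 kHz, 118.2 kHz.
k=3: 120.8 kHz, 166 kHz.
Within [48.2 kHz, 118.3 kHz]: 70.4 kHz, 73 kHz, 118.2 kHz.

70.4 kHz, 73 kHz, 118.2 kHz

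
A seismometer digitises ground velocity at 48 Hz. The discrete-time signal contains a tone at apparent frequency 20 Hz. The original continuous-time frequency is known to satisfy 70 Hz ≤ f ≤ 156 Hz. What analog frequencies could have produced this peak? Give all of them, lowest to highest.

Frequencies that alias to 20 Hz are k·fs ± 20 Hz for integer k ≥ 0.
k=0: 20 Hz.
k=1: 28 Hz, 68 Hz.
k=2: 76 Hz, 116 Hz.
k=3: 124 Hz, 164 Hz.
k=4: 172 Hz, 212 Hz.
Within [70 Hz, 156 Hz]: 76 Hz, 116 Hz, 124 Hz.

76 Hz, 116 Hz, 124 Hz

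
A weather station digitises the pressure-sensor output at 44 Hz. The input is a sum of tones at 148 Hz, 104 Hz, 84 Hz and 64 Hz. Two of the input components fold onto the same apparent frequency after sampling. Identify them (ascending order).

fs/2 = 22 Hz.
148 Hz mod fs = 16 Hz.
16 Hz ≤ fs/2 = 22 Hz, appears at 16 Hz.
104 Hz mod fs = 16 Hz.
16 Hz ≤ fs/2 = 22 Hz, appears at 16 Hz.
84 Hz mod fs = 40 Hz.
40 Hz > fs/2 = 22 Hz, folds to fs − 40 Hz = 4 Hz.
64 Hz mod fs = 20 Hz.
20 Hz ≤ fs/2 = 22 Hz, appears at 20 Hz.
104 Hz and 148 Hz both map to 16 Hz.

104 Hz, 148 Hz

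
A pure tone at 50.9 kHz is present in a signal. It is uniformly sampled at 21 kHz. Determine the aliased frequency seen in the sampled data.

50.9 kHz mod fs = 8.9 kHz.
8.9 kHz ≤ fs/2 = 10.5 kHz, appears at 8.9 kHz.

8.9 kHz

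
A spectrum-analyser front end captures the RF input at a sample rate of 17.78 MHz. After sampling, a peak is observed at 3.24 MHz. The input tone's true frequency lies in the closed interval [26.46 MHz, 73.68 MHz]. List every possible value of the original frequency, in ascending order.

Frequencies that alias to 3.24 MHz are k·fs ± 3.24 MHz for integer k ≥ 0.
k=0: 3.24 MHz.
k=1: 14.54 MHz, 21.02 MHz.
k=2: 32.32 MHz, 38.8 MHz.
k=3: 50.1 MHz, 56.58 MHz.
k=4: 67.88 MHz, 74.36 MHz.
k=5: 85.66 MHz, 92.14 MHz.
Within [26.46 MHz, 73.68 MHz]: 32.32 MHz, 38.8 MHz, 50.1 MHz, 56.58 MHz, 67.88 MHz.

32.32 MHz, 38.8 MHz, 50.1 MHz, 56.58 MHz, 67.88 MHz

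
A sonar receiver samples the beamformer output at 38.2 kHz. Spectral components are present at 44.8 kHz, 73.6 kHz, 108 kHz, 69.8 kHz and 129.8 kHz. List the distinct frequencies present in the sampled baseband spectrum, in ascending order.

2.8 kHz, 6.6 kHz, 15.2 kHz

fs/2 = 19.1 kHz.
44.8 kHz mod fs = 6.6 kHz.
6.6 kHz ≤ fs/2 = 19.1 kHz, appears at 6.6 kHz.
73.6 kHz mod fs = 35.4 kHz.
35.4 kHz > fs/2 = 19.1 kHz, folds to fs − 35.4 kHz = 2.8 kHz.
108 kHz mod fs = 31.6 kHz.
31.6 kHz > fs/2 = 19.1 kHz, folds to fs − 31.6 kHz = 6.6 kHz.
69.8 kHz mod fs = 31.6 kHz.
31.6 kHz > fs/2 = 19.1 kHz, folds to fs − 31.6 kHz = 6.6 kHz.
129.8 kHz mod fs = 15.2 kHz.
15.2 kHz ≤ fs/2 = 19.1 kHz, appears at 15.2 kHz.
Distinct values: {2.8 kHz, 6.6 kHz, 15.2 kHz}.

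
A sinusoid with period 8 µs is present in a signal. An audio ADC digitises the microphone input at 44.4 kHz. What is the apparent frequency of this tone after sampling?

T = 8 µs → f = 1/T = 125 kHz.
125 kHz mod fs = 36.2 kHz.
36.2 kHz > fs/2 = 22.2 kHz, folds to fs − 36.2 kHz = 8.2 kHz.

8.2 kHz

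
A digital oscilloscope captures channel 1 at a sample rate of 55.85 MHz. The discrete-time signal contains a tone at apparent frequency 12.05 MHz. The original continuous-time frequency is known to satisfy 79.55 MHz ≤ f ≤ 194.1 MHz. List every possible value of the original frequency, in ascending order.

99.65 MHz, 123.75 MHz, 155.5 MHz, 179.6 MHz

Frequencies that alias to 12.05 MHz are k·fs ± 12.05 MHz for integer k ≥ 0.
k=0: 12.05 MHz.
k=1: 43.8 MHz, 67.9 MHz.
k=2: 99.65 MHz, 123.75 MHz.
k=3: 155.5 MHz, 179.6 MHz.
k=4: 211.35 MHz, 235.45 MHz.
Within [79.55 MHz, 194.1 MHz]: 99.65 MHz, 123.75 MHz, 155.5 MHz, 179.6 MHz.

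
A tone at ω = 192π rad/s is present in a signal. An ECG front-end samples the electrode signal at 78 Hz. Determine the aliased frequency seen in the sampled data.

ω = 192π rad/s → f = ω/(2π) = 96 Hz.
96 Hz mod fs = 18 Hz.
18 Hz ≤ fs/2 = 39 Hz, appears at 18 Hz.

18 Hz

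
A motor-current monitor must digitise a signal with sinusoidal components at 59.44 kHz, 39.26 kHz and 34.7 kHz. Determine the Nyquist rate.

118.88 kHz

Highest-frequency component: 59.44 kHz.
Nyquist rate = 2 × 59.44 kHz = 118.88 kHz.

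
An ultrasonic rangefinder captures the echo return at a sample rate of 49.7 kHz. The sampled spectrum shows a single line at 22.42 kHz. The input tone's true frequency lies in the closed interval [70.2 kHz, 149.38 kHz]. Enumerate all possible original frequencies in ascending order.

Frequencies that alias to 22.42 kHz are k·fs ± 22.42 kHz for integer k ≥ 0.
k=0: 22.42 kHz.
k=1: 27.28 kHz, 72.12 kHz.
k=2: 76.98 kHz, 121.82 kHz.
k=3: 126.68 kHz, 171.52 kHz.
k=4: 176.38 kHz, 221.22 kHz.
Within [70.2 kHz, 149.38 kHz]: 72.12 kHz, 76.98 kHz, 121.82 kHz, 126.68 kHz.

72.12 kHz, 76.98 kHz, 121.82 kHz, 126.68 kHz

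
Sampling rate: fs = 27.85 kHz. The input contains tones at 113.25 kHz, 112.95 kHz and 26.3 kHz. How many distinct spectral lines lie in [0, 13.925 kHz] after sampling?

2

fs/2 = 13.925 kHz.
113.25 kHz mod fs = 1.85 kHz.
1.85 kHz ≤ fs/2 = 13.925 kHz, appears at 1.85 kHz.
112.95 kHz mod fs = 1.55 kHz.
1.55 kHz ≤ fs/2 = 13.925 kHz, appears at 1.55 kHz.
26.3 kHz > fs/2 = 13.925 kHz, folds to fs − 26.3 kHz = 1.55 kHz.
Distinct values: {1.55 kHz, 1.85 kHz} → 2.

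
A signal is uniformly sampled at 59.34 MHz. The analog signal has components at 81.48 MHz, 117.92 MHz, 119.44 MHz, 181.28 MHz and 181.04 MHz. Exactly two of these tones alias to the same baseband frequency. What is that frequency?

fs/2 = 29.67 MHz.
81.48 MHz mod fs = 22.14 MHz.
22.14 MHz ≤ fs/2 = 29.67 MHz, appears at 22.14 MHz.
117.92 MHz mod fs = 58.58 MHz.
58.58 MHz > fs/2 = 29.67 MHz, folds to fs − 58.58 MHz = 0.76 MHz.
119.44 MHz mod fs = 0.76 MHz.
0.76 MHz ≤ fs/2 = 29.67 MHz, appears at 0.76 MHz.
181.28 MHz mod fs = 3.26 MHz.
3.26 MHz ≤ fs/2 = 29.67 MHz, appears at 3.26 MHz.
181.04 MHz mod fs = 3.02 MHz.
3.02 MHz ≤ fs/2 = 29.67 MHz, appears at 3.02 MHz.
117.92 MHz and 119.44 MHz both map to 0.76 MHz.

0.76 MHz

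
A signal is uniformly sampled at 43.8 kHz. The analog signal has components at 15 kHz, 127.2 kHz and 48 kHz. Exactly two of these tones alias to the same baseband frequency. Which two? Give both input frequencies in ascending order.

48 kHz, 127.2 kHz

fs/2 = 21.9 kHz.
15 kHz ≤ fs/2 = 21.9 kHz, passes unchanged.
127.2 kHz mod fs = 39.6 kHz.
39.6 kHz > fs/2 = 21.9 kHz, folds to fs − 39.6 kHz = 4.2 kHz.
48 kHz mod fs = 4.2 kHz.
4.2 kHz ≤ fs/2 = 21.9 kHz, appears at 4.2 kHz.
48 kHz and 127.2 kHz both map to 4.2 kHz.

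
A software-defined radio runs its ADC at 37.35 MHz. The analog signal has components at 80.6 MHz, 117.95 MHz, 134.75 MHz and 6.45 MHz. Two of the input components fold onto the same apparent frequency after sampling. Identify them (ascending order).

fs/2 = 18.675 MHz.
80.6 MHz mod fs = 5.9 MHz.
5.9 MHz ≤ fs/2 = 18.675 MHz, appears at 5.9 MHz.
117.95 MHz mod fs = 5.9 MHz.
5.9 MHz ≤ fs/2 = 18.675 MHz, appears at 5.9 MHz.
134.75 MHz mod fs = 22.7 MHz.
22.7 MHz > fs/2 = 18.675 MHz, folds to fs − 22.7 MHz = 14.65 MHz.
6.45 MHz ≤ fs/2 = 18.675 MHz, passes unchanged.
80.6 MHz and 117.95 MHz both map to 5.9 MHz.

80.6 MHz, 117.95 MHz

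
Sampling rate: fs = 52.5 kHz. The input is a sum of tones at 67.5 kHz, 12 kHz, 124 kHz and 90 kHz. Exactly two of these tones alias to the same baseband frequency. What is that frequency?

15 kHz

fs/2 = 26.25 kHz.
67.5 kHz mod fs = 15 kHz.
15 kHz ≤ fs/2 = 26.25 kHz, appears at 15 kHz.
12 kHz ≤ fs/2 = 26.25 kHz, passes unchanged.
124 kHz mod fs = 19 kHz.
19 kHz ≤ fs/2 = 26.25 kHz, appears at 19 kHz.
90 kHz mod fs = 37.5 kHz.
37.5 kHz > fs/2 = 26.25 kHz, folds to fs − 37.5 kHz = 15 kHz.
67.5 kHz and 90 kHz both map to 15 kHz.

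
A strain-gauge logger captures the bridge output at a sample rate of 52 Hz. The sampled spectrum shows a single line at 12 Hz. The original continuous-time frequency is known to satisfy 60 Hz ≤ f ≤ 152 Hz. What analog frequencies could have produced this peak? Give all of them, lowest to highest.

Frequencies that alias to 12 Hz are k·fs ± 12 Hz for integer k ≥ 0.
k=0: 12 Hz.
k=1: 40 Hz, 64 Hz.
k=2: 92 Hz, 116 Hz.
k=3: 144 Hz, 168 Hz.
k=4: 196 Hz, 220 Hz.
Within [60 Hz, 152 Hz]: 64 Hz, 92 Hz, 116 Hz, 144 Hz.

64 Hz, 92 Hz, 116 Hz, 144 Hz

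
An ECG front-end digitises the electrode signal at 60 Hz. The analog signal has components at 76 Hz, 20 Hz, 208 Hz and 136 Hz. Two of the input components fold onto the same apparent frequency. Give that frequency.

fs/2 = 30 Hz.
76 Hz mod fs = 16 Hz.
16 Hz ≤ fs/2 = 30 Hz, appears at 16 Hz.
20 Hz ≤ fs/2 = 30 Hz, passes unchanged.
208 Hz mod fs = 28 Hz.
28 Hz ≤ fs/2 = 30 Hz, appears at 28 Hz.
136 Hz mod fs = 16 Hz.
16 Hz ≤ fs/2 = 30 Hz, appears at 16 Hz.
76 Hz and 136 Hz both map to 16 Hz.

16 Hz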